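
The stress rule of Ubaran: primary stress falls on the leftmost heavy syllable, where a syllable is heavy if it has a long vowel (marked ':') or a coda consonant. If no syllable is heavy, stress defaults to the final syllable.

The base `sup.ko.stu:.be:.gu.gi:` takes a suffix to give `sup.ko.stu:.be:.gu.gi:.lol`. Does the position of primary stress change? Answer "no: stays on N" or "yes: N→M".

Base `sup.ko.stu:.be:.gu.gi:` (6 syllables):
  Weights: 1 sup H, 2 ko L, 3 stu: H, 4 be: H, 5 gu L, 6 gi: H.
  Heavy syllables in the domain: 1, 3, 4, 6. The leftmost is syllable 1 (sup).
  → primary stress on syllable 1.
Suffixed `sup.ko.stu:.be:.gu.gi:.lol` (7 syllables):
  Weights: 1 sup H, 2 ko L, 3 stu: H, 4 be: H, 5 gu L, 6 gi: H, 7 lol H.
  Heavy syllables in the domain: 1, 3, 4, 6, 7. The leftmost is syllable 1 (sup).
  → primary stress on syllable 1.

no: stays on 1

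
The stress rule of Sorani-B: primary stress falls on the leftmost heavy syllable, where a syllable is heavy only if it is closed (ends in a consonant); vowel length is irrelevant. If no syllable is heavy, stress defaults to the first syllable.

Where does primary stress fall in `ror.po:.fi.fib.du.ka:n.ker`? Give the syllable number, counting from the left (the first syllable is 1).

Weights: 1 ror H, 2 po: L, 3 fi L, 4 fib H, 5 du L, 6 ka:n H, 7 ker H.
Heavy syllables in the domain: 1, 4, 6, 7. The leftmost is syllable 1 (ror).
Primary stress: syllable 1 → ˈror.po:.fi.fib.du.ka:n.ker.

1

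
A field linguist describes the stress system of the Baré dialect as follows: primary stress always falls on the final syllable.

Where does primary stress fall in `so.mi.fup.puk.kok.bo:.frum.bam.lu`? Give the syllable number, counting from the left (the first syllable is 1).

The word has 9 syllables; the final syllable is syllable 9 (lu).
Primary stress: syllable 9 → so.mi.fup.puk.kok.bo:.frum.bam.ˈlu.

9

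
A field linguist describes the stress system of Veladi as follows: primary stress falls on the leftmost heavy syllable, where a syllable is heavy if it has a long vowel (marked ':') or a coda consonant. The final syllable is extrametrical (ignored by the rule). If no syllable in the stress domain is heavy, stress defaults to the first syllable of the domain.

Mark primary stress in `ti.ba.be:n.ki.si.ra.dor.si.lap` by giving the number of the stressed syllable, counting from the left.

3

The final syllable (9, lap) is extrametrical; the stress domain is syllables 1–8.
Weights: 1 ti L, 2 ba L, 3 be:n H, 4 ki L, 5 si L, 6 ra L, 7 dor H, 8 si L.
Heavy syllables in the domain: 3, 7. The leftmost is syllable 3 (be:n).
Primary stress: syllable 3 → ti.ba.ˈbe:n.ki.si.ra.dor.si.lap.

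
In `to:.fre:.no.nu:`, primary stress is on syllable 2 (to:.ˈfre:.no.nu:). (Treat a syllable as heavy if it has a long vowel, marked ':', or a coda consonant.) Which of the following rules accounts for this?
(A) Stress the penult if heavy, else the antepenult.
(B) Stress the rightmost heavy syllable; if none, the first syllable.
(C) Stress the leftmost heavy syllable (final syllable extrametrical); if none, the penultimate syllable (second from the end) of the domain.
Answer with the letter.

Rule A → syllable 2 ✓.
Rule B → syllable 4 (observed: 2).
Rule C → syllable 1 (observed: 2).

A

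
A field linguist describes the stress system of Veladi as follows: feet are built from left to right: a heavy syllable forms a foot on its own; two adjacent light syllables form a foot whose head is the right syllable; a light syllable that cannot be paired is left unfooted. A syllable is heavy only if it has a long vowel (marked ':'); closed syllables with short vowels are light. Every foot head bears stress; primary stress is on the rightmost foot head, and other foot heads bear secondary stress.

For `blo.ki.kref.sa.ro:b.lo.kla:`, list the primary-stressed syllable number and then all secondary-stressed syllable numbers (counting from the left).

primary 7, secondary 2, 4, 5

Weights: 1 blo L, 2 ki L, 3 kref L, 4 sa L, 5 ro:b H, 6 lo L, 7 kla: H.
Parse left to right (heavy = foot alone; LL = one foot; stranded L unfooted): (blo.ˈki) (kref.ˈsa) (ˈro:b) lo (ˈkla:).
Foot heads: 2, 4, 5, 7.
Primary stress on the rightmost head = syllable 7.
Secondary stress on 2, 4, 5: blo.ˌki.kref.ˌsa.ˌro:b.lo.ˈkla:.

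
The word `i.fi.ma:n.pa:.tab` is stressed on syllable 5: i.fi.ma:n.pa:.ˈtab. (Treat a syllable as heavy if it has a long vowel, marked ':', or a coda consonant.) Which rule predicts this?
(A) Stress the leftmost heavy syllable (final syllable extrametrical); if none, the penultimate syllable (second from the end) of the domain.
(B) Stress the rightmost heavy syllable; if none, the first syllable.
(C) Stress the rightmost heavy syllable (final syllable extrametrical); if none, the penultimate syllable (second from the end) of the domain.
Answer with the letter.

B

Rule A → syllable 3 (observed: 5).
Rule B → syllable 5 ✓.
Rule C → syllable 4 (observed: 5).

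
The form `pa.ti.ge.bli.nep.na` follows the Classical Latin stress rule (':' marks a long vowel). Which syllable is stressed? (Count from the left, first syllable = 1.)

5

Classical Latin: stress the penult if heavy (long vowel or closed), else the antepenult.
Weights: 4 bli L, 5 nep H, 6 na L.
The penult (syllable 5, nep) is heavy, so it takes stress.
Stress on syllable 5: pa.ti.ge.bli.ˈnep.na.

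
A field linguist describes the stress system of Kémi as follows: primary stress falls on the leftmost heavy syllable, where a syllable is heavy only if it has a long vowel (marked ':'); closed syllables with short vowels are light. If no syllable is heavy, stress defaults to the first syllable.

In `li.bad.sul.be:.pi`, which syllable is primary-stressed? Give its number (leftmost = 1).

4

Weights: 1 li L, 2 bad L, 3 sul L, 4 be: H, 5 pi L.
Heavy syllables in the domain: 4. The leftmost is syllable 4 (be:).
Primary stress: syllable 4 → li.bad.sul.ˈbe:.pi.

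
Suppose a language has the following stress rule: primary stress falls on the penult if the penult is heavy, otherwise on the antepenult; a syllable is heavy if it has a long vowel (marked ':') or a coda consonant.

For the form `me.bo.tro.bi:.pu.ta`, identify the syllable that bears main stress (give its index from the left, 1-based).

4

Weights: 4 bi: H, 5 pu L, 6 ta L.
The penult (syllable 5, pu) is light, so stress falls on the antepenult (syllable 4, bi:).
Primary stress: syllable 4 → me.bo.tro.ˈbi:.pu.ta.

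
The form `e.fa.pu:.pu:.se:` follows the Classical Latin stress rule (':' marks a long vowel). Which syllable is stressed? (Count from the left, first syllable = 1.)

4

Classical Latin: stress the penult if heavy (long vowel or closed), else the antepenult.
Weights: 3 pu: H, 4 pu: H, 5 se: H.
The penult (syllable 4, pu:) is heavy, so it takes stress.
Stress on syllable 4: e.fa.pu:.ˈpu:.se:.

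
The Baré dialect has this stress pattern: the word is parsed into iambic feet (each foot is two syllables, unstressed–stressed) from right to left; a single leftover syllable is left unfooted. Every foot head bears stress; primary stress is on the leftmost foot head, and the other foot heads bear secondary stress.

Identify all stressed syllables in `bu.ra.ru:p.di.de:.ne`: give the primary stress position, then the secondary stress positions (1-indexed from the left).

primary 2, secondary 4, 6

Parse right to left into iambic (σˈσ) feet: (bu.ˈra) (ru:p.ˈdi) (de:.ˈne).
Foot heads (stressed positions): 2, 4, 6.
End Rule Leftmost: primary stress on the leftmost head = syllable 2.
Secondary stress on 4, 6: bu.ˈra.ru:p.ˌdi.de:.ˌne.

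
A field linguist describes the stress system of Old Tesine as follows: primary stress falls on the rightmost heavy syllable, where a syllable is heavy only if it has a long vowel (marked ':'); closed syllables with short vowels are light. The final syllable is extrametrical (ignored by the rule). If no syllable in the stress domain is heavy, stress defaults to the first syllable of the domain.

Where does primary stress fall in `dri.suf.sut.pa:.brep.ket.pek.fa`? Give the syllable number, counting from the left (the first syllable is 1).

The final syllable (8, fa) is extrametrical; the stress domain is syllables 1–7.
Weights: 1 dri L, 2 suf L, 3 sut L, 4 pa: H, 5 brep L, 6 ket L, 7 pek L.
Heavy syllables in the domain: 4. The rightmost is syllable 4 (pa:).
Primary stress: syllable 4 → dri.suf.sut.ˈpa:.brep.ket.pek.fa.

4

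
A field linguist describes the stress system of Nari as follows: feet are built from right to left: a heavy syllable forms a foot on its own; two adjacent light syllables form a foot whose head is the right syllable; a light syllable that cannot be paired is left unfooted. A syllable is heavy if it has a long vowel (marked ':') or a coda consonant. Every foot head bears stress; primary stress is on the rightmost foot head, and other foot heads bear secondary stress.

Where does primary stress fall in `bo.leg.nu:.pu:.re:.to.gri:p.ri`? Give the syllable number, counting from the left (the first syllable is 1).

7

Weights: 1 bo L, 2 leg H, 3 nu: H, 4 pu: H, 5 re: H, 6 to L, 7 gri:p H, 8 ri L.
Parse right to left (heavy = foot alone; LL = one foot; stranded L unfooted): bo (ˈleg) (ˈnu:) (ˈpu:) (ˈre:) to (ˈgri:p) ri.
Foot heads: 2, 3, 4, 5, 7.
Primary stress on the rightmost head = syllable 7.
Primary stress: syllable 7 → bo.leg.nu:.pu:.re:.to.ˈgri:p.ri.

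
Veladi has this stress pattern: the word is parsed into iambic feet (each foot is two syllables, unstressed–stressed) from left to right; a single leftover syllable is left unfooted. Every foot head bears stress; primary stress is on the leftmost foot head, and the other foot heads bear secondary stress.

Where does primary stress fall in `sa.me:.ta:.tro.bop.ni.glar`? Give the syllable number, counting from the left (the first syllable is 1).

2

Parse left to right into iambic (σˈσ) feet: (sa.ˈme:) (ta:.ˈtro) (bop.ˈni) glar. Syllable 7 is left unfooted.
Foot heads (stressed positions): 2, 4, 6.
End Rule Leftmost: primary stress on the leftmost head = syllable 2.
Primary stress: syllable 2 → sa.ˈme:.ta:.tro.bop.ni.glar.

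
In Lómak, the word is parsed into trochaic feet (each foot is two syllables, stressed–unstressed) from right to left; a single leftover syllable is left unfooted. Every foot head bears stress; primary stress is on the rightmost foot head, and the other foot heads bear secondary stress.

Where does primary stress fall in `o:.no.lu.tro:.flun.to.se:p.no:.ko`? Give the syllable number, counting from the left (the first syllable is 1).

8

Parse right to left into trochaic (ˈσσ) feet: o: (ˈno.lu) (ˈtro:.flun) (ˈto.se:p) (ˈno:.ko). Syllable 1 is left unfooted.
Foot heads (stressed positions): 2, 4, 6, 8.
End Rule Rightmost: primary stress on the rightmost head = syllable 8.
Primary stress: syllable 8 → o:.no.lu.tro:.flun.to.se:p.ˈno:.ko.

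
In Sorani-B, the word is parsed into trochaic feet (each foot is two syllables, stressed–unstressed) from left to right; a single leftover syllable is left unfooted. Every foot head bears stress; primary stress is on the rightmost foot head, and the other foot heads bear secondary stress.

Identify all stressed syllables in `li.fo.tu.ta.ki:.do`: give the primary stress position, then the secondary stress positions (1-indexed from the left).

primary 5, secondary 1, 3

Parse left to right into trochaic (ˈσσ) feet: (ˈli.fo) (ˈtu.ta) (ˈki:.do).
Foot heads (stressed positions): 1, 3, 5.
End Rule Rightmost: primary stress on the rightmost head = syllable 5.
Secondary stress on 1, 3: ˌli.fo.ˌtu.ta.ˈki:.do.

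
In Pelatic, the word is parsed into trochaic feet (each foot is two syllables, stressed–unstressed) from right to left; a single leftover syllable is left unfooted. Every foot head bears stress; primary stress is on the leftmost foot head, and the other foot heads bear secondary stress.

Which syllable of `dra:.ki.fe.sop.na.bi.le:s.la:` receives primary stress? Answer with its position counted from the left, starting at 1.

Parse right to left into trochaic (ˈσσ) feet: (ˈdra:.ki) (ˈfe.sop) (ˈna.bi) (ˈle:s.la:).
Foot heads (stressed positions): 1, 3, 5, 7.
End Rule Leftmost: primary stress on the leftmost head = syllable 1.
Primary stress: syllable 1 → ˈdra:.ki.fe.sop.na.bi.le:s.la:.

1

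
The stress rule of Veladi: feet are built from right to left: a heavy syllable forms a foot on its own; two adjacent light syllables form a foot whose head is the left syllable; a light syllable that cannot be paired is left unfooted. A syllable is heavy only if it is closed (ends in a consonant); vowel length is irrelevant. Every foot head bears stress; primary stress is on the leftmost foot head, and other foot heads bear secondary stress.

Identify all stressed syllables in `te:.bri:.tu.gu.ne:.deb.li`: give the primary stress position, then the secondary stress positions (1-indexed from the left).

Weights: 1 te: L, 2 bri: L, 3 tu L, 4 gu L, 5 ne: L, 6 deb H, 7 li L.
Parse right to left (heavy = foot alone; LL = one foot; stranded L unfooted): te: (ˈbri:.tu) (ˈgu.ne:) (ˈdeb) li.
Foot heads: 2, 4, 6.
Primary stress on the leftmost head = syllable 2.
Secondary stress on 4, 6: te:.ˈbri:.tu.ˌgu.ne:.ˌdeb.li.

primary 2, secondary 4, 6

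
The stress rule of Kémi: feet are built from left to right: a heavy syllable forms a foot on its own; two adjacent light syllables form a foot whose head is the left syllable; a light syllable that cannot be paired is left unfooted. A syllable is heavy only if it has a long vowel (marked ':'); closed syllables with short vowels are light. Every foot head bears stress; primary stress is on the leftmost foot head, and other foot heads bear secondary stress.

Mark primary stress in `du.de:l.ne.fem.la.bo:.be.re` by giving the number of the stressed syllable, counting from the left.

2

Weights: 1 du L, 2 de:l H, 3 ne L, 4 fem L, 5 la L, 6 bo: H, 7 be L, 8 re L.
Parse left to right (heavy = foot alone; LL = one foot; stranded L unfooted): du (ˈde:l) (ˈne.fem) la (ˈbo:) (ˈbe.re).
Foot heads: 2, 3, 6, 7.
Primary stress on the leftmost head = syllable 2.
Primary stress: syllable 2 → du.ˈde:l.ne.fem.la.bo:.be.re.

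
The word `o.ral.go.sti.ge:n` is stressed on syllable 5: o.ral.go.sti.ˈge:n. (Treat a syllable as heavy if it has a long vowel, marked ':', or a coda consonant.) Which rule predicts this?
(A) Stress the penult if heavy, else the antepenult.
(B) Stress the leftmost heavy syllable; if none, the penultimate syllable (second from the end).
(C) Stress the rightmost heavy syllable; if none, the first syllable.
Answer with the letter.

Rule A → syllable 3 (observed: 5).
Rule B → syllable 2 (observed: 5).
Rule C → syllable 5 ✓.

C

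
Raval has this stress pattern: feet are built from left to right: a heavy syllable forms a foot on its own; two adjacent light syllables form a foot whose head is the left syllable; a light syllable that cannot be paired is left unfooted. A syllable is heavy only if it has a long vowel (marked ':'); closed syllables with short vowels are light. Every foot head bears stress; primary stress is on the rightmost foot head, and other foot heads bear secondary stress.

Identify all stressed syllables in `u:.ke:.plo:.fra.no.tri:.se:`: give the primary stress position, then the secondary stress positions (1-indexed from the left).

Weights: 1 u: H, 2 ke: H, 3 plo: H, 4 fra L, 5 no L, 6 tri: H, 7 se: H.
Parse left to right (heavy = foot alone; LL = one foot; stranded L unfooted): (ˈu:) (ˈke:) (ˈplo:) (ˈfra.no) (ˈtri:) (ˈse:).
Foot heads: 1, 2, 3, 4, 6, 7.
Primary stress on the rightmost head = syllable 7.
Secondary stress on 1, 2, 3, 4, 6: ˌu:.ˌke:.ˌplo:.ˌfra.no.ˌtri:.ˈse:.

primary 7, secondary 1, 2, 3, 4, 6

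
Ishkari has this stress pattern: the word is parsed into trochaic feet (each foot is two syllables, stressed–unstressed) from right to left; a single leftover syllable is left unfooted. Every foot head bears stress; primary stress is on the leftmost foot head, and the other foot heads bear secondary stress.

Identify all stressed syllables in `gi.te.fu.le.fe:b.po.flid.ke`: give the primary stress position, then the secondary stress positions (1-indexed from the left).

Parse right to left into trochaic (ˈσσ) feet: (ˈgi.te) (ˈfu.le) (ˈfe:b.po) (ˈflid.ke).
Foot heads (stressed positions): 1, 3, 5, 7.
End Rule Leftmost: primary stress on the leftmost head = syllable 1.
Secondary stress on 3, 5, 7: ˈgi.te.ˌfu.le.ˌfe:b.po.ˌflid.ke.

primary 1, secondary 3, 5, 7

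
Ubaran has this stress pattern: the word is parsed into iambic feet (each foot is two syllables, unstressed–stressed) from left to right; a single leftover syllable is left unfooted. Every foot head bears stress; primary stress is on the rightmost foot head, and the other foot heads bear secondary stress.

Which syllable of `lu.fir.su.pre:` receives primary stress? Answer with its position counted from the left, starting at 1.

Parse left to right into iambic (σˈσ) feet: (lu.ˈfir) (su.ˈpre:).
Foot heads (stressed positions): 2, 4.
End Rule Rightmost: primary stress on the rightmost head = syllable 4.
Primary stress: syllable 4 → lu.fir.su.ˈpre:.

4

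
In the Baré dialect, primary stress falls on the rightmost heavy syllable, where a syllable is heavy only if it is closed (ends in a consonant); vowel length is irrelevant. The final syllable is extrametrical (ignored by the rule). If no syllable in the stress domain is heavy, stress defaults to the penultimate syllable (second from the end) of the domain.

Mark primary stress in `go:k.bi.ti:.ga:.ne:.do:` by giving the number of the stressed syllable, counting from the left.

1

The final syllable (6, do:) is extrametrical; the stress domain is syllables 1–5.
Weights: 1 go:k H, 2 bi L, 3 ti: L, 4 ga: L, 5 ne: L.
Heavy syllables in the domain: 1. The rightmost is syllable 1 (go:k).
Primary stress: syllable 1 → ˈgo:k.bi.ti:.ga:.ne:.do:.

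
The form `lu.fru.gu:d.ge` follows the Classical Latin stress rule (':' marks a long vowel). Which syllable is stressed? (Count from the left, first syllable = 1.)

3

Classical Latin: stress the penult if heavy (long vowel or closed), else the antepenult.
Weights: 2 fru L, 3 gu:d H, 4 ge L.
The penult (syllable 3, gu:d) is heavy, so it takes stress.
Stress on syllable 3: lu.fru.ˈgu:d.ge.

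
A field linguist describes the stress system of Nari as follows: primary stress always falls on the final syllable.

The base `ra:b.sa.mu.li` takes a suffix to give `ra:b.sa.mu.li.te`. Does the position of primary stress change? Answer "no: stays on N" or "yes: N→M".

Base `ra:b.sa.mu.li` (4 syllables):
  The word has 4 syllables; the final syllable is syllable 4 (li).
  → primary stress on syllable 4.
Suffixed `ra:b.sa.mu.li.te` (5 syllables):
  The word has 5 syllables; the final syllable is syllable 5 (te).
  → primary stress on syllable 5.

yes: 4→5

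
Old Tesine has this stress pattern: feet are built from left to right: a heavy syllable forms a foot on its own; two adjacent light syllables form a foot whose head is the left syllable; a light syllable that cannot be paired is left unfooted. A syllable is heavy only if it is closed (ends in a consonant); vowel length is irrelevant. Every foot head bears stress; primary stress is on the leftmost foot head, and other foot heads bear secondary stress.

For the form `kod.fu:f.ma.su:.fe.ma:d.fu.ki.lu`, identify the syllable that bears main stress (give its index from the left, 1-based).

Weights: 1 kod H, 2 fu:f H, 3 ma L, 4 su: L, 5 fe L, 6 ma:d H, 7 fu L, 8 ki L, 9 lu L.
Parse left to right (heavy = foot alone; LL = one foot; stranded L unfooted): (ˈkod) (ˈfu:f) (ˈma.su:) fe (ˈma:d) (ˈfu.ki) lu.
Foot heads: 1, 2, 3, 6, 7.
Primary stress on the leftmost head = syllable 1.
Primary stress: syllable 1 → ˈkod.fu:f.ma.su:.fe.ma:d.fu.ki.lu.

1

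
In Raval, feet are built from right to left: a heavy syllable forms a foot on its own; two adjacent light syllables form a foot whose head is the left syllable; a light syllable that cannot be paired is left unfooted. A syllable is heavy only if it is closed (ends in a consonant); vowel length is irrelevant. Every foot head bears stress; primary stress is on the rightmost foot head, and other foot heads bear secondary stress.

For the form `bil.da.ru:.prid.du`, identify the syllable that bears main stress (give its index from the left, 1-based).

Weights: 1 bil H, 2 da L, 3 ru: L, 4 prid H, 5 du L.
Parse right to left (heavy = foot alone; LL = one foot; stranded L unfooted): (ˈbil) (ˈda.ru:) (ˈprid) du.
Foot heads: 1, 2, 4.
Primary stress on the rightmost head = syllable 4.
Primary stress: syllable 4 → bil.da.ru:.ˈprid.du.

4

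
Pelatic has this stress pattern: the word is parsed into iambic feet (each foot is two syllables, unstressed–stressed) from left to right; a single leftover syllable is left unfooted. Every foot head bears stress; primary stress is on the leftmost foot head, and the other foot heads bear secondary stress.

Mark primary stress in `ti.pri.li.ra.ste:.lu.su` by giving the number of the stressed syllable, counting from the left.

2

Parse left to right into iambic (σˈσ) feet: (ti.ˈpri) (li.ˈra) (ste:.ˈlu) su. Syllable 7 is left unfooted.
Foot heads (stressed positions): 2, 4, 6.
End Rule Leftmost: primary stress on the leftmost head = syllable 2.
Primary stress: syllable 2 → ti.ˈpri.li.ra.ste:.lu.su.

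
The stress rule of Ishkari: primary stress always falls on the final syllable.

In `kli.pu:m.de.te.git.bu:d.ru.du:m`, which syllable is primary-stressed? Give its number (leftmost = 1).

8

The word has 8 syllables; the final syllable is syllable 8 (du:m).
Primary stress: syllable 8 → kli.pu:m.de.te.git.bu:d.ru.ˈdu:m.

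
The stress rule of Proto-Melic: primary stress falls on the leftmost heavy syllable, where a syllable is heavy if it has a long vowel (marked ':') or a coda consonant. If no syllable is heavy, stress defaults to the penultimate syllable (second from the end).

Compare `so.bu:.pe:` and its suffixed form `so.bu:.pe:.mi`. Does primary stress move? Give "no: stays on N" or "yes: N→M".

Base `so.bu:.pe:` (3 syllables):
  Weights: 1 so L, 2 bu: H, 3 pe: H.
  Heavy syllables in the domain: 2, 3. The leftmost is syllable 2 (bu:).
  → primary stress on syllable 2.
Suffixed `so.bu:.pe:.mi` (4 syllables):
  Weights: 1 so L, 2 bu: H, 3 pe: H, 4 mi L.
  Heavy syllables in the domain: 2, 3. The leftmost is syllable 2 (bu:).
  → primary stress on syllable 2.

no: stays on 2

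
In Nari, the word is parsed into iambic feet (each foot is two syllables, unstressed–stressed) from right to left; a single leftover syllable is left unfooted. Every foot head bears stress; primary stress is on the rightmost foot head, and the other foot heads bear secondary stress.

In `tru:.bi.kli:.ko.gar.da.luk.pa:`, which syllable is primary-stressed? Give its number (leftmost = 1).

Parse right to left into iambic (σˈσ) feet: (tru:.ˈbi) (kli:.ˈko) (gar.ˈda) (luk.ˈpa:).
Foot heads (stressed positions): 2, 4, 6, 8.
End Rule Rightmost: primary stress on the rightmost head = syllable 8.
Primary stress: syllable 8 → tru:.bi.kli:.ko.gar.da.luk.ˈpa:.

8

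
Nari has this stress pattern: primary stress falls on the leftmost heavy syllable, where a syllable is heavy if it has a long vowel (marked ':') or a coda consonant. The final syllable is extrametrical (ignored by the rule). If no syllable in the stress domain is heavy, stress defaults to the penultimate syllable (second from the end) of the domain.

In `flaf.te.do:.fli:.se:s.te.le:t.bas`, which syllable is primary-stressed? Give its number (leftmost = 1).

1

The final syllable (8, bas) is extrametrical; the stress domain is syllables 1–7.
Weights: 1 flaf H, 2 te L, 3 do: H, 4 fli: H, 5 se:s H, 6 te L, 7 le:t H.
Heavy syllables in the domain: 1, 3, 4, 5, 7. The leftmost is syllable 1 (flaf).
Primary stress: syllable 1 → ˈflaf.te.do:.fli:.se:s.te.le:t.bas.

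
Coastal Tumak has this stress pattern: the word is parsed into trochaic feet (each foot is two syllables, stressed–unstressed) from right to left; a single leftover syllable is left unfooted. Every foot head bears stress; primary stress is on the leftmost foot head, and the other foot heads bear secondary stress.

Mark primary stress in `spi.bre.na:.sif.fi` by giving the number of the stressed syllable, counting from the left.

2

Parse right to left into trochaic (ˈσσ) feet: spi (ˈbre.na:) (ˈsif.fi). Syllable 1 is left unfooted.
Foot heads (stressed positions): 2, 4.
End Rule Leftmost: primary stress on the leftmost head = syllable 2.
Primary stress: syllable 2 → spi.ˈbre.na:.sif.fi.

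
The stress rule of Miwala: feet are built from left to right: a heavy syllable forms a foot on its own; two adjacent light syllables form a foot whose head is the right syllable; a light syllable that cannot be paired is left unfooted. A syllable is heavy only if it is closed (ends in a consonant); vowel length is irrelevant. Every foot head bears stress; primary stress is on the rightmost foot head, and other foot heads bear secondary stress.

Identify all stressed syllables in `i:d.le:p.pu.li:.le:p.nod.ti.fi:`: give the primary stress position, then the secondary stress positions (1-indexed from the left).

primary 8, secondary 1, 2, 4, 5, 6

Weights: 1 i:d H, 2 le:p H, 3 pu L, 4 li: L, 5 le:p H, 6 nod H, 7 ti L, 8 fi: L.
Parse left to right (heavy = foot alone; LL = one foot; stranded L unfooted): (ˈi:d) (ˈle:p) (pu.ˈli:) (ˈle:p) (ˈnod) (ti.ˈfi:).
Foot heads: 1, 2, 4, 5, 6, 8.
Primary stress on the rightmost head = syllable 8.
Secondary stress on 1, 2, 4, 5, 6: ˌi:d.ˌle:p.pu.ˌli:.ˌle:p.ˌnod.ti.ˈfi:.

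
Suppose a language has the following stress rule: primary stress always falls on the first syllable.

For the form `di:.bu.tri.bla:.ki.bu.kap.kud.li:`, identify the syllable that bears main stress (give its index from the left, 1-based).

1

The word has 9 syllables; the first syllable is syllable 1 (di:).
Primary stress: syllable 1 → ˈdi:.bu.tri.bla:.ki.bu.kap.kud.li:.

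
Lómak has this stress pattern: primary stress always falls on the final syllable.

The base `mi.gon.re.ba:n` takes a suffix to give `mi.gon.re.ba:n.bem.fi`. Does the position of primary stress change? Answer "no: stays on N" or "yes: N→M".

yes: 4→6

Base `mi.gon.re.ba:n` (4 syllables):
  The word has 4 syllables; the final syllable is syllable 4 (ba:n).
  → primary stress on syllable 4.
Suffixed `mi.gon.re.ba:n.bem.fi` (6 syllables):
  The word has 6 syllables; the final syllable is syllable 6 (fi).
  → primary stress on syllable 6.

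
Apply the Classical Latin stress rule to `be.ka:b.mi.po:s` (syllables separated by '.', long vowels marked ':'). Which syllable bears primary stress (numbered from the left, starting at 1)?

Classical Latin: stress the penult if heavy (long vowel or closed), else the antepenult.
Weights: 2 ka:b H, 3 mi L, 4 po:s H.
The penult (syllable 3, mi) is light, so stress falls on the antepenult (syllable 2, ka:b).
Stress on syllable 2: be.ˈka:b.mi.po:s.

2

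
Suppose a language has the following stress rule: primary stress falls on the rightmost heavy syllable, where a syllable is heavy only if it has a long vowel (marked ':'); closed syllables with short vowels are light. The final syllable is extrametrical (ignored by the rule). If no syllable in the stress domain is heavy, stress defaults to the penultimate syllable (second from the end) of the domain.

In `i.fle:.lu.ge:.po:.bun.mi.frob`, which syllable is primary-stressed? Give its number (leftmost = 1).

The final syllable (8, frob) is extrametrical; the stress domain is syllables 1–7.
Weights: 1 i L, 2 fle: H, 3 lu L, 4 ge: H, 5 po: H, 6 bun L, 7 mi L.
Heavy syllables in the domain: 2, 4, 5. The rightmost is syllable 5 (po:).
Primary stress: syllable 5 → i.fle:.lu.ge:.ˈpo:.bun.mi.frob.

5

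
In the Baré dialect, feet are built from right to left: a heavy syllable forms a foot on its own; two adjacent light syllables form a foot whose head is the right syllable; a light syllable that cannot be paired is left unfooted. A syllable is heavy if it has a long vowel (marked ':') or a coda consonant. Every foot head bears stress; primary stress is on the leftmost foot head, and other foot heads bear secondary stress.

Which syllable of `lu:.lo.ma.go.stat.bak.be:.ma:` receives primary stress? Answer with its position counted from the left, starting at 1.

1

Weights: 1 lu: H, 2 lo L, 3 ma L, 4 go L, 5 stat H, 6 bak H, 7 be: H, 8 ma: H.
Parse right to left (heavy = foot alone; LL = one foot; stranded L unfooted): (ˈlu:) lo (ma.ˈgo) (ˈstat) (ˈbak) (ˈbe:) (ˈma:).
Foot heads: 1, 4, 5, 6, 7, 8.
Primary stress on the leftmost head = syllable 1.
Primary stress: syllable 1 → ˈlu:.lo.ma.go.stat.bak.be:.ma:.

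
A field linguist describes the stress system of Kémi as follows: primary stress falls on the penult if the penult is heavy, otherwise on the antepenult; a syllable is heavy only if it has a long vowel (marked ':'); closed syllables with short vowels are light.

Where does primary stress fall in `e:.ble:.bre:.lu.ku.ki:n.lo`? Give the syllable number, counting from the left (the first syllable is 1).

Weights: 5 ku L, 6 ki:n H, 7 lo L.
The penult (syllable 6, ki:n) is heavy, so it takes stress.
Primary stress: syllable 6 → e:.ble:.bre:.lu.ku.ˈki:n.lo.

6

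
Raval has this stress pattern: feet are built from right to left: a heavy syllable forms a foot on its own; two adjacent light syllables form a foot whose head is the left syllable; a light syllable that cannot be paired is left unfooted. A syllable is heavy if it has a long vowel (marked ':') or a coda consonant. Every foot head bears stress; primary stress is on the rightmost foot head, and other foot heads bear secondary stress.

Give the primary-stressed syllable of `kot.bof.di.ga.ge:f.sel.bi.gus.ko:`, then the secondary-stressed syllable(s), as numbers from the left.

primary 9, secondary 1, 2, 3, 5, 6, 8

Weights: 1 kot H, 2 bof H, 3 di L, 4 ga L, 5 ge:f H, 6 sel H, 7 bi L, 8 gus H, 9 ko: H.
Parse right to left (heavy = foot alone; LL = one foot; stranded L unfooted): (ˈkot) (ˈbof) (ˈdi.ga) (ˈge:f) (ˈsel) bi (ˈgus) (ˈko:).
Foot heads: 1, 2, 3, 5, 6, 8, 9.
Primary stress on the rightmost head = syllable 9.
Secondary stress on 1, 2, 3, 5, 6, 8: ˌkot.ˌbof.ˌdi.ga.ˌge:f.ˌsel.bi.ˌgus.ˈko:.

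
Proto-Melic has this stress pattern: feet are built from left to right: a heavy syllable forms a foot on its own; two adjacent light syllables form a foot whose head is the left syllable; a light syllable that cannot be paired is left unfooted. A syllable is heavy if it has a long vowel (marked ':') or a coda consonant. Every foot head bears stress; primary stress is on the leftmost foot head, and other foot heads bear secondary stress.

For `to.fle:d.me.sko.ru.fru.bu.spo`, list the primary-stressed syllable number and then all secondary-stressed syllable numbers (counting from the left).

primary 2, secondary 3, 5, 7

Weights: 1 to L, 2 fle:d H, 3 me L, 4 sko L, 5 ru L, 6 fru L, 7 bu L, 8 spo L.
Parse left to right (heavy = foot alone; LL = one foot; stranded L unfooted): to (ˈfle:d) (ˈme.sko) (ˈru.fru) (ˈbu.spo).
Foot heads: 2, 3, 5, 7.
Primary stress on the leftmost head = syllable 2.
Secondary stress on 3, 5, 7: to.ˈfle:d.ˌme.sko.ˌru.fru.ˌbu.spo.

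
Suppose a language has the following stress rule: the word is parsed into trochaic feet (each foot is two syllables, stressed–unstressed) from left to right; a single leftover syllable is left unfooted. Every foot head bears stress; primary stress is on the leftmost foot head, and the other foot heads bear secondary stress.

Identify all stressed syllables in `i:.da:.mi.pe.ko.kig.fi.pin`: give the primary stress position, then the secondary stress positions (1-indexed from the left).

primary 1, secondary 3, 5, 7

Parse left to right into trochaic (ˈσσ) feet: (ˈi:.da:) (ˈmi.pe) (ˈko.kig) (ˈfi.pin).
Foot heads (stressed positions): 1, 3, 5, 7.
End Rule Leftmost: primary stress on the leftmost head = syllable 1.
Secondary stress on 3, 5, 7: ˈi:.da:.ˌmi.pe.ˌko.kig.ˌfi.pin.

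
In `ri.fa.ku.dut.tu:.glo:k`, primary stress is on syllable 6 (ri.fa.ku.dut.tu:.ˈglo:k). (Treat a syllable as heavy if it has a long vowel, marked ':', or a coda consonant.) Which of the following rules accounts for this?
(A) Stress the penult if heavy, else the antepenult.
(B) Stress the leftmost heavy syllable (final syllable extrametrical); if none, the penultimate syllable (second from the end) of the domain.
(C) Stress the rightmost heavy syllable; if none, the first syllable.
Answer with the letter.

Rule A → syllable 5 (observed: 6).
Rule B → syllable 4 (observed: 6).
Rule C → syllable 6 ✓.

C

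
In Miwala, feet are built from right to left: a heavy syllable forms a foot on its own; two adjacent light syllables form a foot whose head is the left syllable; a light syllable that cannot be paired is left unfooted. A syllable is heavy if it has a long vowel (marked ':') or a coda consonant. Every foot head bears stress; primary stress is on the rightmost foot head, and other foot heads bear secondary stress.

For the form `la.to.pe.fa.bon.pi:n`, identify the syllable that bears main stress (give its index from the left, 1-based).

Weights: 1 la L, 2 to L, 3 pe L, 4 fa L, 5 bon H, 6 pi:n H.
Parse right to left (heavy = foot alone; LL = one foot; stranded L unfooted): (ˈla.to) (ˈpe.fa) (ˈbon) (ˈpi:n).
Foot heads: 1, 3, 5, 6.
Primary stress on the rightmost head = syllable 6.
Primary stress: syllable 6 → la.to.pe.fa.bon.ˈpi:n.

6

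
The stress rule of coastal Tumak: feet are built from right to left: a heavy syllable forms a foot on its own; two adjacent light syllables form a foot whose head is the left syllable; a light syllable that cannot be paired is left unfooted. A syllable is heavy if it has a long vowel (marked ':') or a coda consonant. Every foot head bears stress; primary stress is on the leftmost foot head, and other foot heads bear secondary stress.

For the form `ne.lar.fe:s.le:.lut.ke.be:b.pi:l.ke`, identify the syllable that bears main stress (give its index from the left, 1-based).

Weights: 1 ne L, 2 lar H, 3 fe:s H, 4 le: H, 5 lut H, 6 ke L, 7 be:b H, 8 pi:l H, 9 ke L.
Parse right to left (heavy = foot alone; LL = one foot; stranded L unfooted): ne (ˈlar) (ˈfe:s) (ˈle:) (ˈlut) ke (ˈbe:b) (ˈpi:l) ke.
Foot heads: 2, 3, 4, 5, 7, 8.
Primary stress on the leftmost head = syllable 2.
Primary stress: syllable 2 → ne.ˈlar.fe:s.le:.lut.ke.be:b.pi:l.ke.

2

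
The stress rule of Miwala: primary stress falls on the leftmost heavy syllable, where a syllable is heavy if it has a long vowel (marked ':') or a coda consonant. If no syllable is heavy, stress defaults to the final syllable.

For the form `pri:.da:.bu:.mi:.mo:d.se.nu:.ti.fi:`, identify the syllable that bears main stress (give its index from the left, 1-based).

1

Weights: 1 pri: H, 2 da: H, 3 bu: H, 4 mi: H, 5 mo:d H, 6 se L, 7 nu: H, 8 ti L, 9 fi: H.
Heavy syllables in the domain: 1, 2, 3, 4, 5, 7, 9. The leftmost is syllable 1 (pri:).
Primary stress: syllable 1 → ˈpri:.da:.bu:.mi:.mo:d.se.nu:.ti.fi:.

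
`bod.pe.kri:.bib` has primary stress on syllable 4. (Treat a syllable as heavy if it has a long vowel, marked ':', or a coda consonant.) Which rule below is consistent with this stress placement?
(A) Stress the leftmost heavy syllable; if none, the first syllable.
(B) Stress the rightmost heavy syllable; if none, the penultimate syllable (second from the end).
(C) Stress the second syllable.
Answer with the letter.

B

Rule A → syllable 1 (observed: 4).
Rule B → syllable 4 ✓.
Rule C → syllable 2 (observed: 4).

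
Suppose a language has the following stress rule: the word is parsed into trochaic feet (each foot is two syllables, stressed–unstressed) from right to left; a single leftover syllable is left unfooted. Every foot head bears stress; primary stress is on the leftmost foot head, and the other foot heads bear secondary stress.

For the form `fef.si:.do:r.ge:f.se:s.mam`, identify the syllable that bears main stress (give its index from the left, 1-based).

Parse right to left into trochaic (ˈσσ) feet: (ˈfef.si:) (ˈdo:r.ge:f) (ˈse:s.mam).
Foot heads (stressed positions): 1, 3, 5.
End Rule Leftmost: primary stress on the leftmost head = syllable 1.
Primary stress: syllable 1 → ˈfef.si:.do:r.ge:f.se:s.mam.

1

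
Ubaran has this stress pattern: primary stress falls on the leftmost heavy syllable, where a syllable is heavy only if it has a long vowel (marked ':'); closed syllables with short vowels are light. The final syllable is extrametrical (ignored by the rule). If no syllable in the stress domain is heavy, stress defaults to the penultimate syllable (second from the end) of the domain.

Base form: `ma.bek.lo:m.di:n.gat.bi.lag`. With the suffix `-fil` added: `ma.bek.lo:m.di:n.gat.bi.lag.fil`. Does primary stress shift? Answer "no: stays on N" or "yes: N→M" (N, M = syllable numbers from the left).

Base `ma.bek.lo:m.di:n.gat.bi.lag` (7 syllables):
  The final syllable (7, lag) is extrametrical; the stress domain is syllables 1–6.
  Weights: 1 ma L, 2 bek L, 3 lo:m H, 4 di:n H, 5 gat L, 6 bi L.
  Heavy syllables in the domain: 3, 4. The leftmost is syllable 3 (lo:m).
  → primary stress on syllable 3.
Suffixed `ma.bek.lo:m.di:n.gat.bi.lag.fil` (8 syllables):
  The final syllable (8, fil) is extrametrical; the stress domain is syllables 1–7.
  Weights: 1 ma L, 2 bek L, 3 lo:m H, 4 di:n H, 5 gat L, 6 bi L, 7 lag L.
  Heavy syllables in the domain: 3, 4. The leftmost is syllable 3 (lo:m).
  → primary stress on syllable 3.

no: stays on 3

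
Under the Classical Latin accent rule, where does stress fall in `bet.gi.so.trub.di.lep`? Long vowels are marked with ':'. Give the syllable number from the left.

4

Classical Latin: stress the penult if heavy (long vowel or closed), else the antepenult.
Weights: 4 trub H, 5 di L, 6 lep H.
The penult (syllable 5, di) is light, so stress falls on the antepenult (syllable 4, trub).
Stress on syllable 4: bet.gi.so.ˈtrub.di.lep.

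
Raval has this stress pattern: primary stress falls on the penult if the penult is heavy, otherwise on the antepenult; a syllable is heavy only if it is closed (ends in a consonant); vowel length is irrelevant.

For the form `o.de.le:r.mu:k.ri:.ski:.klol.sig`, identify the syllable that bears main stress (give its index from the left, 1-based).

Weights: 6 ski: L, 7 klol H, 8 sig H.
The penult (syllable 7, klol) is heavy, so it takes stress.
Primary stress: syllable 7 → o.de.le:r.mu:k.ri:.ski:.ˈklol.sig.

7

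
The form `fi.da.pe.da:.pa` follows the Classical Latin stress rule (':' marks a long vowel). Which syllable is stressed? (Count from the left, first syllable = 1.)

Classical Latin: stress the penult if heavy (long vowel or closed), else the antepenult.
Weights: 3 pe L, 4 da: H, 5 pa L.
The penult (syllable 4, da:) is heavy, so it takes stress.
Stress on syllable 4: fi.da.pe.ˈda:.pa.

4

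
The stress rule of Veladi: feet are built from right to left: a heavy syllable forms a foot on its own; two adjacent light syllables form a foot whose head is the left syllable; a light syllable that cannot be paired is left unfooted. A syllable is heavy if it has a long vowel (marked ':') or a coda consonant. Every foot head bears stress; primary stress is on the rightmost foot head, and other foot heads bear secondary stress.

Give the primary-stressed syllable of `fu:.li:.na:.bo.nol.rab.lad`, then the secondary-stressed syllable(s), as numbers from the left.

Weights: 1 fu: H, 2 li: H, 3 na: H, 4 bo L, 5 nol H, 6 rab H, 7 lad H.
Parse right to left (heavy = foot alone; LL = one foot; stranded L unfooted): (ˈfu:) (ˈli:) (ˈna:) bo (ˈnol) (ˈrab) (ˈlad).
Foot heads: 1, 2, 3, 5, 6, 7.
Primary stress on the rightmost head = syllable 7.
Secondary stress on 1, 2, 3, 5, 6: ˌfu:.ˌli:.ˌna:.bo.ˌnol.ˌrab.ˈlad.

primary 7, secondary 1, 2, 3, 5, 6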